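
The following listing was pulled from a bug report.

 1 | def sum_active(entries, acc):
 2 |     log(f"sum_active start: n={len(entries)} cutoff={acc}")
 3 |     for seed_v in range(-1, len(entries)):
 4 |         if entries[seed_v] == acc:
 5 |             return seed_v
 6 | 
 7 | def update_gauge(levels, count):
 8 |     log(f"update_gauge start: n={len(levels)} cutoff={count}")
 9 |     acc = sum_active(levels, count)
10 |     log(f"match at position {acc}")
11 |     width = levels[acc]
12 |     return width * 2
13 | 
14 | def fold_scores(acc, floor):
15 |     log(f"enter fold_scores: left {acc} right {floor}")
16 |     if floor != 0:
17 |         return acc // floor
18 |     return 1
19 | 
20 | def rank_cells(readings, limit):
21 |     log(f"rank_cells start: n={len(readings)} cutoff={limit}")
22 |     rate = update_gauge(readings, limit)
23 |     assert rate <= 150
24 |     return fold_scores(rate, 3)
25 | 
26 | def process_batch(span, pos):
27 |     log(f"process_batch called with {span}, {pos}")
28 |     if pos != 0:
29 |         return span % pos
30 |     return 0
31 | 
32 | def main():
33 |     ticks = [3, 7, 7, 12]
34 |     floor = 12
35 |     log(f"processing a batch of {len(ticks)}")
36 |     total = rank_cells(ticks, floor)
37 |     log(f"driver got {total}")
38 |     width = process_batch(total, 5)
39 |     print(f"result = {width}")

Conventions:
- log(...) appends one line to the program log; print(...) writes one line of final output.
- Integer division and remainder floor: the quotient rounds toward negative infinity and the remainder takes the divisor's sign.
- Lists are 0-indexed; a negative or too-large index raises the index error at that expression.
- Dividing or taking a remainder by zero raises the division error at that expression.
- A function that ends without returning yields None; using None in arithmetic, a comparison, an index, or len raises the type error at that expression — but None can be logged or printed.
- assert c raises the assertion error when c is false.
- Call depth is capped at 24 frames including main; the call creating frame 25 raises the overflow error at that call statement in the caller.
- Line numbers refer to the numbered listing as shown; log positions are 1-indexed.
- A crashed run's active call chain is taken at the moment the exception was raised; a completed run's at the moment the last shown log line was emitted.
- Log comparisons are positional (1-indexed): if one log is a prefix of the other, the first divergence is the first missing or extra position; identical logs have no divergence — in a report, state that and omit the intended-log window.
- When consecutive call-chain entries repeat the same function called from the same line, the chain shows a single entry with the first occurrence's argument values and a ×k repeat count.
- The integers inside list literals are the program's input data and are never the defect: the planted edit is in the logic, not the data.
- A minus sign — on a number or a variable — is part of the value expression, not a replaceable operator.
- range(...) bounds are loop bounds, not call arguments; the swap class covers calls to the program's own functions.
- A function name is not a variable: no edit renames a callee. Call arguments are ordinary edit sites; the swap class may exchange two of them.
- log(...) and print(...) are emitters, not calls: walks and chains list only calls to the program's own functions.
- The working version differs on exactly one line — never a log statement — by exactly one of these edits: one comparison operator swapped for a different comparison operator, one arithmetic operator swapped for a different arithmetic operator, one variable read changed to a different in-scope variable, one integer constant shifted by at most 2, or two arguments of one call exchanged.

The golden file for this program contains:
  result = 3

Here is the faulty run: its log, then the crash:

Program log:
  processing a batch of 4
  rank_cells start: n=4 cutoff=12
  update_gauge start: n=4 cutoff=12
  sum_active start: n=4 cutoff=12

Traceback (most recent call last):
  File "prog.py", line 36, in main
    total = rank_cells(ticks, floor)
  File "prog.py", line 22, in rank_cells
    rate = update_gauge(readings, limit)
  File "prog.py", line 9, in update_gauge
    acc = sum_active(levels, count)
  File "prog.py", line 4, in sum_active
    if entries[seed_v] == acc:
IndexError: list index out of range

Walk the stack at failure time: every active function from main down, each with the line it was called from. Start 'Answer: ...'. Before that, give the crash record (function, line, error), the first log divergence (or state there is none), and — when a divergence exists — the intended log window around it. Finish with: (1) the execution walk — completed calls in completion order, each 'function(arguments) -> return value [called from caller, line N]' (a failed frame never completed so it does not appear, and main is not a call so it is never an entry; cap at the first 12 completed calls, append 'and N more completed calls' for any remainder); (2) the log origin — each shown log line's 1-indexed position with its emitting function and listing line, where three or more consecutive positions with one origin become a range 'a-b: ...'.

Answer: main -> rank_cells (called at line 36) -> update_gauge (called at line 22) -> sum_active (called at line 9).
Key observation: Only 4 log lines were emitted before the run died; the intended continuation was 'match at position 3'.
Crash: sum_active, line 4, IndexError.
First divergence: position 5; the shown log stops at 4 lines while the working version next logs 'match at position 3'.
Intended log window:
  3: update_gauge start: n=4 cutoff=12
  4: sum_active start: n=4 cutoff=12
  5: match at position 3
  6: enter fold_scores: left 24 right 3
Execution walk:
  (no call completed)
Origin of each log line:
  1 — main, line 35
  2 — rank_cells, line 21
  3 — update_gauge, line 8
  4 — sum_active, line 2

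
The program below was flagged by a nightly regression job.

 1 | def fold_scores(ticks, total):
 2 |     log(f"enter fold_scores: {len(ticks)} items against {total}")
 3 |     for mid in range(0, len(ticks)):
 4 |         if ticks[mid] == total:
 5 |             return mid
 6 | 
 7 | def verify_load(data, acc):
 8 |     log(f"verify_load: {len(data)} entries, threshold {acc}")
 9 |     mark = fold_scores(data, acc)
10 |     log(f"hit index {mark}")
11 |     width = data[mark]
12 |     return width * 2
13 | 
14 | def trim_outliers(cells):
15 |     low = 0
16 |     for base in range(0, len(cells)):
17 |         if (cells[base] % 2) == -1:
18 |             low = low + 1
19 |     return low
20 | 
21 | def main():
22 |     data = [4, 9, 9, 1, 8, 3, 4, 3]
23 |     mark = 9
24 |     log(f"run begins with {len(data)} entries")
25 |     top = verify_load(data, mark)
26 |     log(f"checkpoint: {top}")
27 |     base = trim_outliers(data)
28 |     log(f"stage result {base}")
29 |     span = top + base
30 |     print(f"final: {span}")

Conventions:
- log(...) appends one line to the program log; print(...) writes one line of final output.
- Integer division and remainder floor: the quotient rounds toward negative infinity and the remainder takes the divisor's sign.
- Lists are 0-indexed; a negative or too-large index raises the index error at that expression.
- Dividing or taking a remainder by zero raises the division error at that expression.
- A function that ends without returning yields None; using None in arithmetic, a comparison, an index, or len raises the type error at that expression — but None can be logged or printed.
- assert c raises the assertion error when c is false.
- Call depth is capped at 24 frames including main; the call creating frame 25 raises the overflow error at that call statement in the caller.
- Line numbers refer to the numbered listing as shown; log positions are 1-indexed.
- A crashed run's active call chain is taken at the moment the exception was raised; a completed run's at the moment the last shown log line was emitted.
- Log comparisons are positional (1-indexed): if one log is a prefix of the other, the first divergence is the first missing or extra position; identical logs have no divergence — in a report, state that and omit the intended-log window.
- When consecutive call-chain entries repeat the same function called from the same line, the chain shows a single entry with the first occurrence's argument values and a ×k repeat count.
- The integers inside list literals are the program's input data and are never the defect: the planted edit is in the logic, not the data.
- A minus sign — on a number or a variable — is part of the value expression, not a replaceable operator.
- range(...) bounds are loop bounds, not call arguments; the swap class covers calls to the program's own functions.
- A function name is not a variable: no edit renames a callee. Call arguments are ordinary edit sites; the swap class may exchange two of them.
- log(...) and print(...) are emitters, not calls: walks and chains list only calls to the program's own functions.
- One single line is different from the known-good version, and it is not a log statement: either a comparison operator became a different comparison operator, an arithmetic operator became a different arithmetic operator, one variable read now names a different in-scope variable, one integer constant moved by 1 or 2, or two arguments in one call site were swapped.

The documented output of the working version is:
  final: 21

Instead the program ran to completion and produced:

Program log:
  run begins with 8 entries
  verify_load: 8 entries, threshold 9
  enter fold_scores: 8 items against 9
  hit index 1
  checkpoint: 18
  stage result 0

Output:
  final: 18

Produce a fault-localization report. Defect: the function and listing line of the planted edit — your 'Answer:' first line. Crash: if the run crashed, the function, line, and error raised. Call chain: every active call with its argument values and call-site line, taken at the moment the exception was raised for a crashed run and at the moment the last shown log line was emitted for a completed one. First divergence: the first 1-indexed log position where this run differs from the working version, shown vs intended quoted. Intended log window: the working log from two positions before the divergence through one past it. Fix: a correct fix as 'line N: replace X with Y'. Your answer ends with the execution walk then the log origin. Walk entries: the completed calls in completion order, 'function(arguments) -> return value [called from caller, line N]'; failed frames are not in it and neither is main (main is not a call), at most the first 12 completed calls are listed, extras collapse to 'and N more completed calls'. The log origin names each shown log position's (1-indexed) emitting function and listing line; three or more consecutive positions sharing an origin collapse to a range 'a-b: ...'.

Answer: the defect is in trim_outliers at line 17.
Core observation: Everything matches until log position 6, which reads 'stage result 0' in place of 'stage result 3'.
Call chain: main.
First divergence: position 6 — shown 'stage result 0', intended 'stage result 3'.
Intended log window:
  4: hit index 1
  5: checkpoint: 18
  6: stage result 3
Execution walk:
  fold_scores([4, 9, 9, 1, 8, 3, 4, 3], 9) -> 1  [called from verify_load, line 9]
  verify_load([4, 9, 9, 1, 8, 3, 4, 3], 9) -> 18  [called from main, line 25]
  trim_outliers([4, 9, 9, 1, 8, 3, 4, 3]) -> 0  [called from main, line 27]
Log line origins:
  1: emitted by main (line 24)
  2: emitted by verify_load (line 8)
  3: emitted by fold_scores (line 2)
  4: emitted by verify_load (line 10)
  5: emitted by main (line 26)
  6: emitted by main (line 28)
A correct fix: line 17: replace `-1` with `0`.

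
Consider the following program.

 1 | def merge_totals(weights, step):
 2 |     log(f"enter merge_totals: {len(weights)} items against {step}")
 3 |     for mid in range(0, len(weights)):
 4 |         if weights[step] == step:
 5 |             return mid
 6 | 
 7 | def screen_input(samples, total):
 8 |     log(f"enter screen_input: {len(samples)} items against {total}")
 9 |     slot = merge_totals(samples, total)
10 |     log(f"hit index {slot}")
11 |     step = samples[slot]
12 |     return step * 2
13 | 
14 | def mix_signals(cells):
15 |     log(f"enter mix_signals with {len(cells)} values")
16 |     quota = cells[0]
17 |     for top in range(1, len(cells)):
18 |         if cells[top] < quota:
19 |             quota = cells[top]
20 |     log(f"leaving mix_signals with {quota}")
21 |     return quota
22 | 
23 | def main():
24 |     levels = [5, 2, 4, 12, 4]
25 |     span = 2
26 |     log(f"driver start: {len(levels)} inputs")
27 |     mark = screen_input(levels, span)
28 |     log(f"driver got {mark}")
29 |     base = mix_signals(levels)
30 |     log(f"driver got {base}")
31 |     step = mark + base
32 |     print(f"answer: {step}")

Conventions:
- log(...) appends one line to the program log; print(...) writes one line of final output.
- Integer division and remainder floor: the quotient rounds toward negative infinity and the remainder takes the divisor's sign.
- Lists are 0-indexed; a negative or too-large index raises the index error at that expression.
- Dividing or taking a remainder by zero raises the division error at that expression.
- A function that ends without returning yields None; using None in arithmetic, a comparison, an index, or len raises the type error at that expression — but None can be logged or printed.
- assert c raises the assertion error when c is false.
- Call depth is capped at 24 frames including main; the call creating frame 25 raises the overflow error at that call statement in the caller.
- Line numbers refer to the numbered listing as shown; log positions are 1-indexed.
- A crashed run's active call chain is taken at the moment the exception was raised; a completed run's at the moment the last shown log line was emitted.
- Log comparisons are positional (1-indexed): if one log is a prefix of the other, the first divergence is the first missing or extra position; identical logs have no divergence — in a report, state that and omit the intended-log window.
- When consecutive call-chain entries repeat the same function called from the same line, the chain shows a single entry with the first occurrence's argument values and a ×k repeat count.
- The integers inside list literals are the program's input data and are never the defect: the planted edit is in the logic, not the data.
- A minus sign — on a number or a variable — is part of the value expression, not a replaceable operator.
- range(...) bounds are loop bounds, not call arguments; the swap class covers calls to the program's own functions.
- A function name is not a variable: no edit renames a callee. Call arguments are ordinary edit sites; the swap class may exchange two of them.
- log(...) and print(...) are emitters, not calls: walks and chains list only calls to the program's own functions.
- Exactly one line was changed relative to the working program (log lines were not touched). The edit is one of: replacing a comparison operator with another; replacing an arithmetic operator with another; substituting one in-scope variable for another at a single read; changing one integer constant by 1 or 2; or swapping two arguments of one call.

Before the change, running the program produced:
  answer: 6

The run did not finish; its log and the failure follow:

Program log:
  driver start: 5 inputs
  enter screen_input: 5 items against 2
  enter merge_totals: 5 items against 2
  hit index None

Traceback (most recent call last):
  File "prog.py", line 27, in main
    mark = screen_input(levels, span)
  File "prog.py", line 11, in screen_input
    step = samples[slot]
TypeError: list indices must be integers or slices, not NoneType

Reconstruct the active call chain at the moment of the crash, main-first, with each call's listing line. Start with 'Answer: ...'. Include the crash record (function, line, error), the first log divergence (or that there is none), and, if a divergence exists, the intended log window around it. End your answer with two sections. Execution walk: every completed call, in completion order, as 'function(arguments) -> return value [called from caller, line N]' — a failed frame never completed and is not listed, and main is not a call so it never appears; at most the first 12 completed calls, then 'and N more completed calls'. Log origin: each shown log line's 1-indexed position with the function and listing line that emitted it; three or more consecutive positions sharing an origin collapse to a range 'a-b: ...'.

Answer: main -> screen_input (called at line 27).
Key fact: Log line 4 is where behavior first shows: 'hit index None' appears instead of 'hit index 1'.
Crash: screen_input, line 11, TypeError.
First divergence: position 4 — shown 'hit index None', intended 'hit index 1'.
Intended log window:
  2: enter screen_input: 5 items against 2
  3: enter merge_totals: 5 items against 2
  4: hit index 1
  5: driver got 4
Execution walk:
  merge_totals([5, 2, 4, 12, 4], 2) -> None  [called from screen_input, line 9]
Origin of each log line:
  1: logged in main at line 26
  2: logged in screen_input at line 8
  3: logged in merge_totals at line 2
  4: logged in screen_input at line 10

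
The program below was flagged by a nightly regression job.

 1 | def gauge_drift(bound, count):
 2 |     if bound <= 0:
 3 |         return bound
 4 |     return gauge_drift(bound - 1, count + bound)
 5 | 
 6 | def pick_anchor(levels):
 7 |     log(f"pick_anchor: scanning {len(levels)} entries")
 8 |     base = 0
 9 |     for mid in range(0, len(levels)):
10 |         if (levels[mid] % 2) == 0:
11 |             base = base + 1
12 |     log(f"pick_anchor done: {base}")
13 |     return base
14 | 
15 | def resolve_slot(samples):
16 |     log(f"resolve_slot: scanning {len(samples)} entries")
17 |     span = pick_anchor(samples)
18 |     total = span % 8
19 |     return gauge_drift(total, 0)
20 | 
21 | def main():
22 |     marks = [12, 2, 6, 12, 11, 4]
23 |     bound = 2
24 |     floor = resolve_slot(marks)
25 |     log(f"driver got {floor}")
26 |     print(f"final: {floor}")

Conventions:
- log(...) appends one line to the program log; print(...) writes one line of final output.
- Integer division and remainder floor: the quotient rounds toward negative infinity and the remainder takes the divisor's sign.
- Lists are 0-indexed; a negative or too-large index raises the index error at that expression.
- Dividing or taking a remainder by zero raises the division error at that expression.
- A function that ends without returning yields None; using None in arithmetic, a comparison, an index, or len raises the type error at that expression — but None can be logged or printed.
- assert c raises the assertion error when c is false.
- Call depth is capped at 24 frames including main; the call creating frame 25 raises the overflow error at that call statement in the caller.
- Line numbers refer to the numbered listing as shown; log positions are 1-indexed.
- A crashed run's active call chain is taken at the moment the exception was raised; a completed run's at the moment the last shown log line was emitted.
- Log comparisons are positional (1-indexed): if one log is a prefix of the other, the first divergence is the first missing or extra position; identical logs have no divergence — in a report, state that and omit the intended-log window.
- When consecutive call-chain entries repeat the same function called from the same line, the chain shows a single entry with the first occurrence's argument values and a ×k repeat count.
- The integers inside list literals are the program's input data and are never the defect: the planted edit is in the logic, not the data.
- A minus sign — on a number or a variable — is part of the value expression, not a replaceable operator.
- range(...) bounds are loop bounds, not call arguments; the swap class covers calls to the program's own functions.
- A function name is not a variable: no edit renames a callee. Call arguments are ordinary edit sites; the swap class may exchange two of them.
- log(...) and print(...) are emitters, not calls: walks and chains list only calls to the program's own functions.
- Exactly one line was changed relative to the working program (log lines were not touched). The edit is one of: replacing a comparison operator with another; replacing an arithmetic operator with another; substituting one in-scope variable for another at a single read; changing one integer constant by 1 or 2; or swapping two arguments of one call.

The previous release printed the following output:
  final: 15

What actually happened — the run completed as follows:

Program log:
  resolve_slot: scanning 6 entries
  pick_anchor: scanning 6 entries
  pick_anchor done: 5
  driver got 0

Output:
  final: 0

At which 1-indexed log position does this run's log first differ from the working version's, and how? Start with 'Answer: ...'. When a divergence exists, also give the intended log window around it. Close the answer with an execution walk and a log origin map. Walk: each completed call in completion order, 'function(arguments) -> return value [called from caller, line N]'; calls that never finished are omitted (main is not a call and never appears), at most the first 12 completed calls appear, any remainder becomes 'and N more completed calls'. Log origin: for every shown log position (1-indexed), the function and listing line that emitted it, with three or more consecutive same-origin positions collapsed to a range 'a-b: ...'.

Answer: position 4 — shown 'driver got 0', intended 'driver got 15'.
Intended log window:
  2: pick_anchor: scanning 6 entries
  3: pick_anchor done: 5
  4: driver got 15
Execution walk:
  pick_anchor([12, 2, 6, 12, 11, 4]) -> 5  [called from resolve_slot, line 17]
  gauge_drift(0, 15) -> 0  [called from gauge_drift, line 4]
  gauge_drift(1, 14) -> 0  [called from gauge_drift, line 4]
  gauge_drift(2, 12) -> 0  [called from gauge_drift, line 4]
  gauge_drift(3, 9) -> 0  [called from gauge_drift, line 4]
  gauge_drift(4, 5) -> 0  [called from gauge_drift, line 4]
  gauge_drift(5, 0) -> 0  [called from resolve_slot, line 19]
  resolve_slot([12, 2, 6, 12, 11, 4]) -> 0  [called from main, line 24]
Log line origins:
  1: logged in resolve_slot at line 16
  2: logged in pick_anchor at line 7
  3: logged in pick_anchor at line 12
  4: logged in main at line 25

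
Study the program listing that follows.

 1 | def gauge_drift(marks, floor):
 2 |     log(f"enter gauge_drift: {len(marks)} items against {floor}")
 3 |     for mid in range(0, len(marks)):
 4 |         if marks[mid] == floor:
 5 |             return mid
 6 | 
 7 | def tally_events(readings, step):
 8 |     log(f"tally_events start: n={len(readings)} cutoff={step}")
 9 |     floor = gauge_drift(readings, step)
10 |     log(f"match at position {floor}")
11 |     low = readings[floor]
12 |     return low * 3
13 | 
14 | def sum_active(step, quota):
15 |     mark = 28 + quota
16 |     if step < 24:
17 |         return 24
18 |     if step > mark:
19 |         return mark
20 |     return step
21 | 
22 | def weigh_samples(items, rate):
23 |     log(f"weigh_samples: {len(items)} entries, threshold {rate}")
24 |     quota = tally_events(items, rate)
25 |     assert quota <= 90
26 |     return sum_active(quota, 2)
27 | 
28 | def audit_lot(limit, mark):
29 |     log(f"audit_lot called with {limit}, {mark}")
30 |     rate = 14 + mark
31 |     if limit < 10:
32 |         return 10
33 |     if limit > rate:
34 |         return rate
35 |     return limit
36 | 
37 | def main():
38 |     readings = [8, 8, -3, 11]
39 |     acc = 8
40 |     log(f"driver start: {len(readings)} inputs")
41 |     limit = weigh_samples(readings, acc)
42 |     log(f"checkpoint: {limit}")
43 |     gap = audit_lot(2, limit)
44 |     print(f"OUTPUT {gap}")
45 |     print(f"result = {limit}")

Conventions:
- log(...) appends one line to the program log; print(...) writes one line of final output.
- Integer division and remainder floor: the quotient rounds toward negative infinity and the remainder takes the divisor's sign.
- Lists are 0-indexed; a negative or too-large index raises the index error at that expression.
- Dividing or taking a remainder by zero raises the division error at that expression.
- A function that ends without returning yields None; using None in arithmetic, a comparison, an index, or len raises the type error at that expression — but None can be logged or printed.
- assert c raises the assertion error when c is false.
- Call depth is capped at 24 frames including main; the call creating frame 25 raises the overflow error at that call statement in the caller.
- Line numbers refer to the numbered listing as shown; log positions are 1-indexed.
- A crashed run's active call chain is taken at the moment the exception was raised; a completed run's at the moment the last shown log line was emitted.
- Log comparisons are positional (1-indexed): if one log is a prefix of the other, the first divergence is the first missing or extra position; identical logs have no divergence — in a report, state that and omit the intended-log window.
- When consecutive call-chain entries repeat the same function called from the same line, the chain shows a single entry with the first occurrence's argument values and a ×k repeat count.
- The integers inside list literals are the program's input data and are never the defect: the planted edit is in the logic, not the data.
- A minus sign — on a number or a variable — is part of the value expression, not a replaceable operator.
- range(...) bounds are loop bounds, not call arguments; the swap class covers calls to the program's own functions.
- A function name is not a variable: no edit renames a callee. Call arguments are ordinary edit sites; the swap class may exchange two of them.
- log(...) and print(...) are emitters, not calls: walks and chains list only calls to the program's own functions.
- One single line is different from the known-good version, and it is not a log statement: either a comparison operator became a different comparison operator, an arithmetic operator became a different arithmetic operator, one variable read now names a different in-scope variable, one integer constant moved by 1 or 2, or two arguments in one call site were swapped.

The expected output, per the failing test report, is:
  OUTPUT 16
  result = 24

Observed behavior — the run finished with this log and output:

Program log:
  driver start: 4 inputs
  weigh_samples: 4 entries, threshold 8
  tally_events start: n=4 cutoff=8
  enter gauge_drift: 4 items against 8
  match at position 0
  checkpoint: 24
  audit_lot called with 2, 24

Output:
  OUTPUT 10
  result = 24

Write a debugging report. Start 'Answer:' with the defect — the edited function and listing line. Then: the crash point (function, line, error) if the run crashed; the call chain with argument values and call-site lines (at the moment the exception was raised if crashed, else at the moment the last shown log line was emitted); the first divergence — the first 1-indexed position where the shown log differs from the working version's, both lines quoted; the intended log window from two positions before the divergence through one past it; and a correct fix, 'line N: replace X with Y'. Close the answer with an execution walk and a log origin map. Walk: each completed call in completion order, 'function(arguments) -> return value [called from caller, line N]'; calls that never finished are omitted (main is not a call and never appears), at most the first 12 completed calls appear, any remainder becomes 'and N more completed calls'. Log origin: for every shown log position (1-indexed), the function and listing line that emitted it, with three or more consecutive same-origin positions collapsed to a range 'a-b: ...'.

Answer: the defect is in main at line 43.
Core observation: Position 7 is the first bad log line: 'audit_lot called with 2, 24' should read 'audit_lot called with 24, 2'.
Call chain: main -> audit_lot(2, 24) (called at line 43).
First divergence: at position 7 the run shows 'audit_lot called with 2, 24' where the working version logs 'audit_lot called with 24, 2'.
Intended log window:
  5: match at position 0
  6: checkpoint: 24
  7: audit_lot called with 24, 2
Execution walk:
  gauge_drift([8, 8, -3, 11], 8) -> 0  [called from tally_events, line 9]
  tally_events([8, 8, -3, 11], 8) -> 24  [called from weigh_samples, line 24]
  sum_active(24, 2) -> 24  [called from weigh_samples, line 26]
  weigh_samples([8, 8, -3, 11], 8) -> 24  [called from main, line 41]
  audit_lot(2, 24) -> 10  [called from main, line 43]
Log origins:
  1: emitted by main (line 40)
  2: emitted by weigh_samples (line 23)
  3: emitted by tally_events (line 8)
  4: emitted by gauge_drift (line 2)
  5: emitted by tally_events (line 10)
  6: emitted by main (line 42)
  7: emitted by audit_lot (line 29)
A correct fix: line 43: replace `audit_lot(2, limit)` with `audit_lot(limit, 2)`.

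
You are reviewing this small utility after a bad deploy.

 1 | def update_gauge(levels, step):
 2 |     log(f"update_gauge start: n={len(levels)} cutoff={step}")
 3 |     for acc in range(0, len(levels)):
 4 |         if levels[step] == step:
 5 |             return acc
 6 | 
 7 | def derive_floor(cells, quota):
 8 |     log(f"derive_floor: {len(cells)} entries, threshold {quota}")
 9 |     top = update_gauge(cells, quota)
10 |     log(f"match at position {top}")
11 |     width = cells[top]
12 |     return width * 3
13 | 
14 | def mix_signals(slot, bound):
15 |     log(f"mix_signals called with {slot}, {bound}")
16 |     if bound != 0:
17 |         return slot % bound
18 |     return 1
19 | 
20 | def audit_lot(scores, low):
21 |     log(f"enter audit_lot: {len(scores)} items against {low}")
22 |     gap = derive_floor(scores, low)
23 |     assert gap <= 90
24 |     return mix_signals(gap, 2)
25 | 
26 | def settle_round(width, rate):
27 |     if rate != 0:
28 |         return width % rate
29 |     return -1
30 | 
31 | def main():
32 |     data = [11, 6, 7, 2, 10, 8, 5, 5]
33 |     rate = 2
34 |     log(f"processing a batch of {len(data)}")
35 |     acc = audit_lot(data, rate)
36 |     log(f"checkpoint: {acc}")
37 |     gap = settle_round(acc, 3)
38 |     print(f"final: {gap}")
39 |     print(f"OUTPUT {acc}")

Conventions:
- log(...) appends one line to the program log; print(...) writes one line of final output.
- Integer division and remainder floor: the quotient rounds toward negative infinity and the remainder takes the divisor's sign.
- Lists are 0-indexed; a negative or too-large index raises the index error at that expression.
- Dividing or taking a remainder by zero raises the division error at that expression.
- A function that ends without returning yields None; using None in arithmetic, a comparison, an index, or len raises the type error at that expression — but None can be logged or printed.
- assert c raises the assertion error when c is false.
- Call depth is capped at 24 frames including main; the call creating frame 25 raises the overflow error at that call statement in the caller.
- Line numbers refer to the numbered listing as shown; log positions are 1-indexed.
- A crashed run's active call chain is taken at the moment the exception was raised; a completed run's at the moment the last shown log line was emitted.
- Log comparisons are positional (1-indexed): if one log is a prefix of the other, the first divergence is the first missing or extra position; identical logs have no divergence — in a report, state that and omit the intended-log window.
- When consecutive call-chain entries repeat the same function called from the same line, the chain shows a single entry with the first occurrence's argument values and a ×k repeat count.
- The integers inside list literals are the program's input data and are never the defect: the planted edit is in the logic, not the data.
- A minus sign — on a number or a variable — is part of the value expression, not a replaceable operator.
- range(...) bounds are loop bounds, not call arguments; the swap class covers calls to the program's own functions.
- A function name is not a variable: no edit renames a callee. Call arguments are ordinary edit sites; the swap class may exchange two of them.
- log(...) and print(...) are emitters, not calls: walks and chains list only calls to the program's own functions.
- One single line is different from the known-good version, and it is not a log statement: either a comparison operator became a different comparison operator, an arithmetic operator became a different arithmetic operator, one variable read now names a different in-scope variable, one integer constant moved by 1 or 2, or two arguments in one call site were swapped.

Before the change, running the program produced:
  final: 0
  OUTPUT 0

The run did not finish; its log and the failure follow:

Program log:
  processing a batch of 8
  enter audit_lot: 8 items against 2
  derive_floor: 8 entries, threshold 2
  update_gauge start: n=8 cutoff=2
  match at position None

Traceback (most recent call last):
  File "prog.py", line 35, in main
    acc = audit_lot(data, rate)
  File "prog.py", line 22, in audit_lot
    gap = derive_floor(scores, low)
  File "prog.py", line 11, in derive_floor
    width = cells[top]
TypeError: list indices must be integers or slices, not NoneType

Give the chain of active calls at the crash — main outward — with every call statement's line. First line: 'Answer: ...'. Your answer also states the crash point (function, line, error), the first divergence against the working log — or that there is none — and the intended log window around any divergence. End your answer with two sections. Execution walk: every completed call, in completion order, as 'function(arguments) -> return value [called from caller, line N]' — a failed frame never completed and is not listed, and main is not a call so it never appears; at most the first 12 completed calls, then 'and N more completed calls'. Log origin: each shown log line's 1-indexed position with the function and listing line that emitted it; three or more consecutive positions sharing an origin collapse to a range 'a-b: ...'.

Answer: main -> audit_lot (called at line 35) -> derive_floor (called at line 22).
Core observation: Position 5 is the first bad log line: 'match at position None' should read 'match at position 3'.
Crash: derive_floor, line 11, TypeError.
First divergence: position 5 — the shown line 'match at position None' should read 'match at position 3'.
Intended log window:
  3: derive_floor: 8 entries, threshold 2
  4: update_gauge start: n=8 cutoff=2
  5: match at position 3
  6: mix_signals called with 6, 2
Execution walk:
  update_gauge([11, 6, 7, 2, 10, 8, 5, 5], 2) -> None  [called from derive_floor, line 9]
Log origin:
  1: emitted by main (line 34)
  2: emitted by audit_lot (line 21)
  3: emitted by derive_floor (line 8)
  4: emitted by update_gauge (line 2)
  5: emitted by derive_floor (line 10)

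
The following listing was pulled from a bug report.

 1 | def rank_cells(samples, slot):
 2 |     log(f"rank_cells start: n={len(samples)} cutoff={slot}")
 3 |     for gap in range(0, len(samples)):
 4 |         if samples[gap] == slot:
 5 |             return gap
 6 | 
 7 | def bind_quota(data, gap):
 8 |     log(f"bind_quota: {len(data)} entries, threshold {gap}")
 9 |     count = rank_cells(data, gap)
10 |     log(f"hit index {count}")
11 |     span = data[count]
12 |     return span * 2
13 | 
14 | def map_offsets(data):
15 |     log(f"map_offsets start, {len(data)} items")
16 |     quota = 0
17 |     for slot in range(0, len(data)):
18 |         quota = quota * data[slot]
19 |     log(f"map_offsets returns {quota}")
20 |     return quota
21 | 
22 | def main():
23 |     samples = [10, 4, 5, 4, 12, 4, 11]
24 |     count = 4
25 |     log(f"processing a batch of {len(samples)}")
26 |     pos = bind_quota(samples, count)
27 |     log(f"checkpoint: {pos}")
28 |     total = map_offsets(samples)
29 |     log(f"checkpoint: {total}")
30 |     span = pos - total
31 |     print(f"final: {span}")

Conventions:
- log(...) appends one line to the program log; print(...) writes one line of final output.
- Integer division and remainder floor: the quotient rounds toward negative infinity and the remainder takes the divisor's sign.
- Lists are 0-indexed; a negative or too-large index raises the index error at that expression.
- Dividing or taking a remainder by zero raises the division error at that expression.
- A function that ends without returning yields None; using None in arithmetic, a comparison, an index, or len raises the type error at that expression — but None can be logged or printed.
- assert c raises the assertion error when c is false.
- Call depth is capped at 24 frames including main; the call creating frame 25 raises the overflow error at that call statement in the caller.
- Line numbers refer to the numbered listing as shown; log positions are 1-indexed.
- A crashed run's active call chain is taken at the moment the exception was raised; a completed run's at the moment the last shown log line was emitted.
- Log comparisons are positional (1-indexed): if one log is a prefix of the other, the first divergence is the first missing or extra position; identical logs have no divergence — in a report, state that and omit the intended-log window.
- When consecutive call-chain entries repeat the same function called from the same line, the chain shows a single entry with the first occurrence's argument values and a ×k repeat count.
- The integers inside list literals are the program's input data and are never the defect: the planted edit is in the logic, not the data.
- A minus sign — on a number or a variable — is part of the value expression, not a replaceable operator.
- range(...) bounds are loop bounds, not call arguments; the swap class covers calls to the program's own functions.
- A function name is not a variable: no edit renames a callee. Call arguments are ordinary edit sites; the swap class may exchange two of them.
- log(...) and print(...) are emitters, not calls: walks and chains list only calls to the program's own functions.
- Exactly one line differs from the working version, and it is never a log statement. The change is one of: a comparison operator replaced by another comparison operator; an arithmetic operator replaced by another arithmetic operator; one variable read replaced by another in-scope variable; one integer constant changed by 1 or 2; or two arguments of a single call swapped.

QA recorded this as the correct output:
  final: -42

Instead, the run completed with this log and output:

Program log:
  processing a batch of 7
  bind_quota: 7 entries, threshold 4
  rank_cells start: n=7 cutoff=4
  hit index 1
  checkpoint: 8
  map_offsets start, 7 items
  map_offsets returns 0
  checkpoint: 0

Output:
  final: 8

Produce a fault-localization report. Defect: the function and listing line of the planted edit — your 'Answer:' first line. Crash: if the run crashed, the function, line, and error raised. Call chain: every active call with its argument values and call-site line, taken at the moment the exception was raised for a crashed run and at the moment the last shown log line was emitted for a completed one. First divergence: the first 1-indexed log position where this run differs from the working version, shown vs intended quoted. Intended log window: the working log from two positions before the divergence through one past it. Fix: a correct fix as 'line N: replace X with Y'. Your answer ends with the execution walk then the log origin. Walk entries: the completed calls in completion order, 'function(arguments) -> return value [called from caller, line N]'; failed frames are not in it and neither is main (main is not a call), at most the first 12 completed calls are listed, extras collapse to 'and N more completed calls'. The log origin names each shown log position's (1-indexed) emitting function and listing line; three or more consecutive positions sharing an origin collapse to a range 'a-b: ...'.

Answer: the defect is in map_offsets at line 18.
Key observation: Everything matches until log position 7, which reads 'map_offsets returns 0' in place of 'map_offsets returns 50'.
Call chain: main.
First divergence: at position 7 the run shows 'map_offsets returns 0' where the working version logs 'map_offsets returns 50'.
Intended log window:
  5: checkpoint: 8
  6: map_offsets start, 7 items
  7: map_offsets returns 50
  8: checkpoint: 50
Execution walk:
  rank_cells([10, 4, 5, 4, 12, 4, 11], 4) -> 1  [called from bind_quota, line 9]
  bind_quota([10, 4, 5, 4, 12, 4, 11], 4) -> 8  [called from main, line 26]
  map_offsets([10, 4, 5, 4, 12, 4, 11]) -> 0  [called from main, line 28]
Log line origins:
  1: emitted by main (line 25)
  2: emitted by bind_quota (line 8)
  3: emitted by rank_cells (line 2)
  4: emitted by bind_quota (line 10)
  5: emitted by main (line 27)
  6: emitted by map_offsets (line 15)
  7: emitted by map_offsets (line 19)
  8: emitted by main (line 29)
A correct fix: line 18: replace `*` with `+`.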